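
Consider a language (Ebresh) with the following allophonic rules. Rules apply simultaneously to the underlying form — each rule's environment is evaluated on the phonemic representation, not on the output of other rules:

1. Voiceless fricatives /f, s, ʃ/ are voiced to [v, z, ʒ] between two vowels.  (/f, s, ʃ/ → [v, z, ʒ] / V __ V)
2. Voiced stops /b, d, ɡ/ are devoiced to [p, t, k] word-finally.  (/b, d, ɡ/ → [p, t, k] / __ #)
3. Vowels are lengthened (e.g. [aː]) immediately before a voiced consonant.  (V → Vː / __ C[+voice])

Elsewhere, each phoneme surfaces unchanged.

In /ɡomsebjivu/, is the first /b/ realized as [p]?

/b/ — between /e/ and /j/; rule 2 does not apply here → [b].
The actual realization is [b], not [p].

No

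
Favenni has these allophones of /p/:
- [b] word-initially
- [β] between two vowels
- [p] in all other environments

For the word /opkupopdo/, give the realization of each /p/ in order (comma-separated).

Occurrence 1 (position 2): no conditioning environment matches → elsewhere allophone [p].
Occurrence 2 (position 5): between two vowels → [β].
Occurrence 3 (position 7): no conditioning environment matches → elsewhere allophone [p].

[p], [β], [p]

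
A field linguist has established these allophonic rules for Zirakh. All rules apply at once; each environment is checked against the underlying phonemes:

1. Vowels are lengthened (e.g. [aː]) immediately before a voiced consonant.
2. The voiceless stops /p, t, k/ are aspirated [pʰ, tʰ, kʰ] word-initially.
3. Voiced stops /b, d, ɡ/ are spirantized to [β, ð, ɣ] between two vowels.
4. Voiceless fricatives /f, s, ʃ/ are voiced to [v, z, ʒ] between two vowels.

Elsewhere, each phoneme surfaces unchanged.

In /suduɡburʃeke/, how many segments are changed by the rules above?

4

Segments that undergo a rule: /u/ → [uː] (rule 1); /d/ → [ð] (rule 3); /u/ → [uː] (rule 1); /u/ → [uː] (rule 1).
All other segments surface unchanged.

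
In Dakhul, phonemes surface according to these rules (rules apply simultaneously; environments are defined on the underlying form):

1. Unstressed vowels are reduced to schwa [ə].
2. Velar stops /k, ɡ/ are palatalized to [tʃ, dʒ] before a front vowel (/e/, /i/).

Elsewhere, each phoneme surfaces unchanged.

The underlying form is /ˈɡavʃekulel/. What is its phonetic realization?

[ˈɡavʃəkələl]

/ɡ/ (word-initial) is in the target of rule 2 but the environment (before a front vowel) is not met → [ɡ].
/a/ (between /ɡ/ and /v/) fails the environment for rule 1, so it stays [a].
/v/ (between /a/ and /ʃ/) is unaffected → [v].
/ʃ/ (between /v/ and /e/) is unaffected → [ʃ].
Rule 1 applies to /e/ (between /ʃ/ and /k/: in an unstressed syllable) → [ə].
/k/ — between /e/ and /u/; rule 2 does not apply here → [k].
/u/ (between /k/ and /l/) occurs in an unstressed syllable → [ə] by rule 1.
/l/ (between /u/ and /e/) is unaffected → [l].
Rule 1 applies to /e/ (between /l/ and /l/: in an unstressed syllable) → [ə].
/l/ stays [l].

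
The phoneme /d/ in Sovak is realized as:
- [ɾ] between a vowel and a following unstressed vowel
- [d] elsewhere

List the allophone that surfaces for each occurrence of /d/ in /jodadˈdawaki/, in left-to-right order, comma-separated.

[ɾ], [d], [d]

Occurrence 1 (position 3): between a vowel and a following unstressed vowel → [ɾ].
Occurrence 2 (position 5): no conditioning environment matches → elsewhere allophone [d].
Occurrence 3 (position 6): no conditioning environment matches → elsewhere allophone [d].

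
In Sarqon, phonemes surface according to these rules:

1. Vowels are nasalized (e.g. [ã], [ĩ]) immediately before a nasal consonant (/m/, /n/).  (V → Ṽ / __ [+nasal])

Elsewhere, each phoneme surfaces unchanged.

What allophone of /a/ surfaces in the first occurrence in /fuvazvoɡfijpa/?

/a/ — between /v/ and /z/; rule 1 does not apply here → [a].

[a]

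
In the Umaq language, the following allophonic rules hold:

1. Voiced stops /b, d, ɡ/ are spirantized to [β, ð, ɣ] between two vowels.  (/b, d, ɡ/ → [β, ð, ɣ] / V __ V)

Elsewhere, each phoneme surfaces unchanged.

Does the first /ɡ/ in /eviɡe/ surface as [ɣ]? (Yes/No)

Yes

/ɡ/ (between /i/ and /e/) occurs between two vowels → [ɣ] by rule 1.
The actual realization is [ɣ], which matches [ɣ].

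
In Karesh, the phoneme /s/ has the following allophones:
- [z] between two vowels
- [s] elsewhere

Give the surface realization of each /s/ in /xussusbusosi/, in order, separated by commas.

[s], [s], [s], [z], [z]

Occurrence 1 (position 3): no conditioning environment matches → elsewhere allophone [s].
Occurrence 2 (position 4): no conditioning environment matches → elsewhere allophone [s].
Occurrence 3 (position 6): no conditioning environment matches → elsewhere allophone [s].
Occurrence 4 (position 9): between two vowels → [z].
Occurrence 5 (position 11): between two vowels → [z].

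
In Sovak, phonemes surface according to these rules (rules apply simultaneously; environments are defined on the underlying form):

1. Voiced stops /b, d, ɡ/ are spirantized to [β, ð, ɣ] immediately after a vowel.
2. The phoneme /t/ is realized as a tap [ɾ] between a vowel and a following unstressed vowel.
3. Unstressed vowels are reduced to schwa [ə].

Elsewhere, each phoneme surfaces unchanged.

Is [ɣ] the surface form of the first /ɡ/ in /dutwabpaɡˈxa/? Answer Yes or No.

Yes

/ɡ/ meets the environment for rule 1 (immediately after a vowel) → [ɣ].
The actual realization is [ɣ], which matches [ɣ].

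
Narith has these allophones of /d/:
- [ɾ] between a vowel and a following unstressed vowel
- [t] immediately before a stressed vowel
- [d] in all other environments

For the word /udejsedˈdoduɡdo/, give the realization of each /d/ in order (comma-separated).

[ɾ], [d], [t], [ɾ], [d]

Occurrence 1 (position 2): between a vowel and a following unstressed vowel → [ɾ].
Occurrence 2 (position 7): no conditioning environment matches → elsewhere allophone [d].
Occurrence 3 (position 8): immediately before a stressed vowel → [t].
Occurrence 4 (position 10): between a vowel and a following unstressed vowel → [ɾ].
Occurrence 5 (position 13): no conditioning environment matches → elsewhere allophone [d].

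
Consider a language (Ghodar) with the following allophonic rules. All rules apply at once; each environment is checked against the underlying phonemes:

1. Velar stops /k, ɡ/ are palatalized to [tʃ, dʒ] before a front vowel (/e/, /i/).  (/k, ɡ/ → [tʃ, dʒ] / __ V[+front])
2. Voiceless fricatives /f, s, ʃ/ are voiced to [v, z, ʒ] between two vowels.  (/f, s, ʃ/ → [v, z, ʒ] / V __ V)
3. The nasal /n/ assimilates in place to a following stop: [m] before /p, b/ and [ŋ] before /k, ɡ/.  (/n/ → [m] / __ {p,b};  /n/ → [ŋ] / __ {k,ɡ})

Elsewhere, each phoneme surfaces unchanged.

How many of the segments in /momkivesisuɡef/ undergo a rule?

Segments that undergo a rule: /k/ → [tʃ] (rule 1); /s/ → [z] (rule 2); /s/ → [z] (rule 2); /ɡ/ → [dʒ] (rule 1).
All other segments surface unchanged.

4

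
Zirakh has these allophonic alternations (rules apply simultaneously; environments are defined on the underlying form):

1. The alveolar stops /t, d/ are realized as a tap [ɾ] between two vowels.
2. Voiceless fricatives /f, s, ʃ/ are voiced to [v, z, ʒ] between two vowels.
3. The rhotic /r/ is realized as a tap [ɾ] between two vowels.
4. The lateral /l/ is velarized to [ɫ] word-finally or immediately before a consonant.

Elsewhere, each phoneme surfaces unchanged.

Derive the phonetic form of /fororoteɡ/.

/f/ (word-initial) is in the target of rule 2 but the environment (between two vowels) is not met → [f].
/r/ (between /o/ and /o/) occurs between two vowels → [ɾ] by rule 3.
/r/ (between /o/ and /o/) occurs between two vowels → [ɾ] by rule 3.
Rule 1 applies to /t/ (between /o/ and /e/: between two vowels) → [ɾ].

[foɾoɾoɾeɡ]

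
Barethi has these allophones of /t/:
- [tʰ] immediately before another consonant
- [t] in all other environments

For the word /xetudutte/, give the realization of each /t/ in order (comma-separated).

[t], [tʰ], [t]

Occurrence 1 (position 3): no conditioning environment matches → elsewhere allophone [t].
Occurrence 2 (position 7): immediately before another consonant → [tʰ].
Occurrence 3 (position 8): no conditioning environment matches → elsewhere allophone [t].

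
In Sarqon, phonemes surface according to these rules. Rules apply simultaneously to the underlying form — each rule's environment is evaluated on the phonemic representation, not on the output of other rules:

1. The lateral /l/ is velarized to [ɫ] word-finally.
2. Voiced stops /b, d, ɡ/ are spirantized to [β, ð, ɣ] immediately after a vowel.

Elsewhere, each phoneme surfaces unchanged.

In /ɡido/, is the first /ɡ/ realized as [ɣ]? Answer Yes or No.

No

/ɡ/ — word-initial; rule 2 does not apply here → [ɡ].
The actual realization is [ɡ], not [ɣ].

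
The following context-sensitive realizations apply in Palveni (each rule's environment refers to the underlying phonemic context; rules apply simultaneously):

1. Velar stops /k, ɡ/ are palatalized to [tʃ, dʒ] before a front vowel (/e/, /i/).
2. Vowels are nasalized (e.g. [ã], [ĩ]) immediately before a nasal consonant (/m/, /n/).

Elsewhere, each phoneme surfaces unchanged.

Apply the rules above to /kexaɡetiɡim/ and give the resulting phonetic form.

[tʃexadʒetidʒĩm]

/k/ (word-initial) occurs before a front vowel → [tʃ] by rule 1.
/e/ — between /k/ and /x/; rule 2 does not apply here → [e].
/a/ (between /x/ and /ɡ/) is in the target of rule 2 but the environment (before a nasal consonant) is not met → [a].
/ɡ/ meets the environment for rule 1 (before a front vowel) → [dʒ].
/e/ (between /ɡ/ and /t/): rule 2 targets it, but not before a nasal consonant → unchanged [e].
/i/ (between /t/ and /ɡ/): rule 2 targets it, but not before a nasal consonant → unchanged [i].
Rule 1 applies to /ɡ/ (between /i/ and /i/: before a front vowel) → [dʒ].
/i/ (between /ɡ/ and /m/) occurs before a nasal consonant → [ĩ] by rule 2.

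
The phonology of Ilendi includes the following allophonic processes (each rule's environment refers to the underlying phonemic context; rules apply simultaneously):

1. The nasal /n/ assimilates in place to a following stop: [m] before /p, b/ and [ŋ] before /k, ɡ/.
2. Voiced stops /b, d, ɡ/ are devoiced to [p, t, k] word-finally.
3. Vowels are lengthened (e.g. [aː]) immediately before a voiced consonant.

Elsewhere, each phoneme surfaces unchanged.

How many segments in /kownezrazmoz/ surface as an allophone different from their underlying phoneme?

4

Segments that undergo a rule: /o/ → [oː] (rule 3); /e/ → [eː] (rule 3); /a/ → [aː] (rule 3); /o/ → [oː] (rule 3).
All other segments surface unchanged.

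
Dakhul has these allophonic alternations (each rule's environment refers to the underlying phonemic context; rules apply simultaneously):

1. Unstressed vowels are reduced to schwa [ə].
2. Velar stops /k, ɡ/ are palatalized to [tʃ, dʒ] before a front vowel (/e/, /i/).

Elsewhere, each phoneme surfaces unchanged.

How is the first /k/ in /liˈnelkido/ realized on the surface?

[tʃ]

/k/ (between /l/ and /i/): before a front vowel, so rule 2 applies → [tʃ].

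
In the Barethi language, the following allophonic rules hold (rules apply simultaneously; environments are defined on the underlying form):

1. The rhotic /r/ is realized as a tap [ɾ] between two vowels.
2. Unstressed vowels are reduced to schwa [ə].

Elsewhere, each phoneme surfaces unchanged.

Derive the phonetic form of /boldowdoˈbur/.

[bəldəwdəˈbur]

/o/ (between /b/ and /l/): in an unstressed syllable, so rule 2 applies → [ə].
/o/ — between /d/ and /w/, in an unstressed syllable — surfaces as [ə] (rule 2).
/o/ (between /d/ and /b/) occurs in an unstressed syllable → [ə] by rule 2.
/u/ (between /b/ and /r/) is in the target of rule 2 but the environment (in an unstressed syllable) is not met → [u].
/r/ (word-final) fails the environment for rule 1, so it stays [r].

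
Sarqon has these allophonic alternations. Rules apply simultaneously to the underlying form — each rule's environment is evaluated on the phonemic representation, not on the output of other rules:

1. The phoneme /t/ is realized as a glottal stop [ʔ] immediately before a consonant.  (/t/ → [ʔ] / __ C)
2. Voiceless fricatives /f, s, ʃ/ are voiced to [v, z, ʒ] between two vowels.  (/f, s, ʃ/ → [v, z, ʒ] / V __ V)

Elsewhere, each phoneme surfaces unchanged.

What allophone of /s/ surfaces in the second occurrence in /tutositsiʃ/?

/s/ (between /t/ and /i/): rule 2 targets it, but not between two vowels → unchanged [s].

[s]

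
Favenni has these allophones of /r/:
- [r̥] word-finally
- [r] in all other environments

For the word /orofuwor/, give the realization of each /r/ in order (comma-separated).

[r], [r̥]

Occurrence 1 (position 2): no conditioning environment matches → elsewhere allophone [r].
Occurrence 2 (position 8): word-finally → [r̥].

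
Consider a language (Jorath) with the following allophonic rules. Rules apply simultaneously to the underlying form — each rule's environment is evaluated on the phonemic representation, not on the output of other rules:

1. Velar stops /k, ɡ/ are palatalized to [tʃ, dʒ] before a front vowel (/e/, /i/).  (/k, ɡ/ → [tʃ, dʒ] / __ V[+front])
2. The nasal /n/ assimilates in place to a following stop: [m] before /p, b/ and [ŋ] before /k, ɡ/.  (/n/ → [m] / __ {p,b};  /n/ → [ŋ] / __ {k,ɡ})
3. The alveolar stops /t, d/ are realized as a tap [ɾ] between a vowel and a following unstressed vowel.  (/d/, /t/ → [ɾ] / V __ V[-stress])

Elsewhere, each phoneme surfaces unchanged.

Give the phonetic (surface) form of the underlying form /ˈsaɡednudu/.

[ˈsadʒednuɾu]

/s/ — not in any rule's target class → [s].
/a/ — not in any rule's target class → [a].
/ɡ/ meets the environment for rule 1 (before a front vowel) → [dʒ].
/e/ (between /ɡ/ and /d/): no rule targets it → [e].
/d/ (between /e/ and /n/) fails the environment for rule 3, so it stays [d].
/n/ (between /d/ and /u/): rule 2 targets it, but not before a labial or velar stop → unchanged [n].
/u/ — not in any rule's target class → [u].
/d/ meets the environment for rule 3 (between a vowel and a following unstressed vowel) → [ɾ].
/u/ — not in any rule's target class → [u].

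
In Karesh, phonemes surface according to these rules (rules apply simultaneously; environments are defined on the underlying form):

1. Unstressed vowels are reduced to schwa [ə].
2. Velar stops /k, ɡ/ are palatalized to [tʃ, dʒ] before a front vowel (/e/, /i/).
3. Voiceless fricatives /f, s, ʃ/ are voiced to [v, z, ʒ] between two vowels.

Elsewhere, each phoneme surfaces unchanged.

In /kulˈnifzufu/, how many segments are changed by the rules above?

4

Segments that undergo a rule: /u/ → [ə] (rule 1); /u/ → [ə] (rule 1); /f/ → [v] (rule 3); /u/ → [ə] (rule 1).
All other segments surface unchanged.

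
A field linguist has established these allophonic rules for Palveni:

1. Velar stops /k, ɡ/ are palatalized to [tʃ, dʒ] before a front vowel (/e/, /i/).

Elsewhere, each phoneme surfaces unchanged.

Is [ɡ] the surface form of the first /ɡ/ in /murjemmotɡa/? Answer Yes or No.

Yes

/ɡ/ (between /t/ and /a/): rule 1 targets it, but not before a front vowel → unchanged [ɡ].
The actual realization is [ɡ], which matches [ɡ].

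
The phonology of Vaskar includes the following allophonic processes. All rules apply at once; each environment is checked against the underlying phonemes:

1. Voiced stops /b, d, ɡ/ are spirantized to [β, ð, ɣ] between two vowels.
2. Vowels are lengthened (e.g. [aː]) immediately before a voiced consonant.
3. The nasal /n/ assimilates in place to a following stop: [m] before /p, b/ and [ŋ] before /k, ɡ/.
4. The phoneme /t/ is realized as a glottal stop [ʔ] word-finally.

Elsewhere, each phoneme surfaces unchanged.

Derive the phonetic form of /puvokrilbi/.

[puːvokriːlbi]

/u/ meets the environment for rule 2 (before a voiced consonant) → [uː].
/o/ (between /v/ and /k/) is in the target of rule 2 but the environment (before a voiced consonant) is not met → [o].
Rule 2 applies to /i/ (between /r/ and /l/: before a voiced consonant) → [iː].
/b/ (between /l/ and /i/): rule 1 targets it, but not between two vowels → unchanged [b].
/i/ (word-final) is in the target of rule 2 but the environment (before a voiced consonant) is not met → [i].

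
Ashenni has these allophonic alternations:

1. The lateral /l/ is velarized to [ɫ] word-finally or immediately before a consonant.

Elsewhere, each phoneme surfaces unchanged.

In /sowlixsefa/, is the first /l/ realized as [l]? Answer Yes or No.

/l/ — between /w/ and /i/; rule 1 does not apply here → [l].
The actual realization is [l], which matches [l].

Yes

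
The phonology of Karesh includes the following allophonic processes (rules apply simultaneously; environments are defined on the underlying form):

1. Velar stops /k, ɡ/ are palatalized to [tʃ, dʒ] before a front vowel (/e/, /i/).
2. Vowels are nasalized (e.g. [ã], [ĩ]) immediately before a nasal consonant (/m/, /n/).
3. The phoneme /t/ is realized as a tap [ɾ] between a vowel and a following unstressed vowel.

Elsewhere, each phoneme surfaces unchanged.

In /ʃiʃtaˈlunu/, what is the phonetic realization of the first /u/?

[ũ]

/u/ — between /l/ and /n/, before a nasal consonant — surfaces as [ũ] (rule 2).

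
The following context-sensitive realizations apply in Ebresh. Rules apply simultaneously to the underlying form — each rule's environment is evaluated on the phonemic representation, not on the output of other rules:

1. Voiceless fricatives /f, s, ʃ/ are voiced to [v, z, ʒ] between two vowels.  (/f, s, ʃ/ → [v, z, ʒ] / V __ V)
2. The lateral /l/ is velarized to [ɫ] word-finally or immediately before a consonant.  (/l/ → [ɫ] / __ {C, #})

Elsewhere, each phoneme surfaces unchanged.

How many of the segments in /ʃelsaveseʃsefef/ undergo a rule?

3

Segments that undergo a rule: /l/ → [ɫ] (rule 2); /s/ → [z] (rule 1); /f/ → [v] (rule 1).
All other segments surface unchanged.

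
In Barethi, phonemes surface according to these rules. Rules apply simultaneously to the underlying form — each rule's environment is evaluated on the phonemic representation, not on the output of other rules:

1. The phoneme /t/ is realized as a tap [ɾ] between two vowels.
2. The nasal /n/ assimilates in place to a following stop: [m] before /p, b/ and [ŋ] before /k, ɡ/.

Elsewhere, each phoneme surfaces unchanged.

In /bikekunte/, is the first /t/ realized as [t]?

Yes

/t/ (between /n/ and /e/) is in the target of rule 1 but the environment (between two vowels) is not met → [t].
The actual realization is [t], which matches [t].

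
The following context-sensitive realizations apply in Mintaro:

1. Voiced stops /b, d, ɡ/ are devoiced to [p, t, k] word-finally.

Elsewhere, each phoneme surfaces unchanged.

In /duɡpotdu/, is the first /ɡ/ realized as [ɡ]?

Yes

/ɡ/ (between /u/ and /p/) fails the environment for rule 1, so it stays [ɡ].
The actual realization is [ɡ], which matches [ɡ].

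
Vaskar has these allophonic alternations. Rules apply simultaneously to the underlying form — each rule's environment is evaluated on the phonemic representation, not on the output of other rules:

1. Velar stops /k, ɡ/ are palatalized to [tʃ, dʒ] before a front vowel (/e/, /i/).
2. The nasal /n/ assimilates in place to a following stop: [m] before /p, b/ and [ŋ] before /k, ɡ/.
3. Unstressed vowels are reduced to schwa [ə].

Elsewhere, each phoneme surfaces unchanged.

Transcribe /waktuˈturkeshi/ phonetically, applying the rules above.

[wəktəˈturtʃəshə]

/w/ — not in any rule's target class → [w].
Rule 3 applies to /a/ (between /w/ and /k/: in an unstressed syllable) → [ə].
/k/ (between /a/ and /t/): rule 1 targets it, but not before a front vowel → unchanged [k].
/t/ (between /k/ and /u/): no rule targets it → [t].
/u/ (between /t/ and /t/) occurs in an unstressed syllable → [ə] by rule 3.
/t/ stays [t].
/u/ — between /t/ and /r/; rule 3 does not apply here → [u].
/r/ — not in any rule's target class → [r].
/k/ (between /r/ and /e/): before a front vowel, so rule 1 applies → [tʃ].
/e/ — between /k/ and /s/, in an unstressed syllable — surfaces as [ə] (rule 3).
/s/ stays [s].
/h/ (between /s/ and /i/): no rule targets it → [h].
/i/ — word-final, in an unstressed syllable — surfaces as [ə] (rule 3).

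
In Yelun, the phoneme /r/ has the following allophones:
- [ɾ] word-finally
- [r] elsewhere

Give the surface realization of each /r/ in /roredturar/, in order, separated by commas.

[r], [r], [r], [ɾ]

Occurrence 1 (position 1): no conditioning environment matches → elsewhere allophone [r].
Occurrence 2 (position 3): no conditioning environment matches → elsewhere allophone [r].
Occurrence 3 (position 8): no conditioning environment matches → elsewhere allophone [r].
Occurrence 4 (position 10): word-finally → [ɾ].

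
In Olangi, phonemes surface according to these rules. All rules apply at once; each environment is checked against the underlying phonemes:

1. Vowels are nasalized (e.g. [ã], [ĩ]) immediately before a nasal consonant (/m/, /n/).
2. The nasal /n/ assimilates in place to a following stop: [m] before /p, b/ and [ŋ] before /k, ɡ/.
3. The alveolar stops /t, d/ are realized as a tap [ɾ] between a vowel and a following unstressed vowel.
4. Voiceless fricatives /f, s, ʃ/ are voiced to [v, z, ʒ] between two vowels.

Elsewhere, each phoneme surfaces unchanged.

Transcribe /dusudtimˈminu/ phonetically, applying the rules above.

/d/ (word-initial): rule 3 targets it, but not between a vowel and a following unstressed vowel → unchanged [d].
/u/ (between /d/ and /s/) is in the target of rule 1 but the environment (before a nasal consonant) is not met → [u].
Rule 4 applies to /s/ (between /u/ and /u/: between two vowels) → [z].
/u/ — between /s/ and /d/; rule 1 does not apply here → [u].
/d/ (between /u/ and /t/) fails the environment for rule 3, so it stays [d].
/t/ — between /d/ and /i/; rule 3 does not apply here → [t].
Rule 1 applies to /i/ (between /t/ and /m/: before a nasal consonant) → [ĩ].
/m/ stays [m].
/m/ (between /m/ and /i/) is unaffected → [m].
/i/ (between /m/ and /n/): before a nasal consonant, so rule 1 applies → [ĩ].
/n/ (between /i/ and /u/): rule 2 targets it, but not before a labial or velar stop → unchanged [n].
/u/ (word-final): rule 1 targets it, but not before a nasal consonant → unchanged [u].

[duzudtĩmˈmĩnu]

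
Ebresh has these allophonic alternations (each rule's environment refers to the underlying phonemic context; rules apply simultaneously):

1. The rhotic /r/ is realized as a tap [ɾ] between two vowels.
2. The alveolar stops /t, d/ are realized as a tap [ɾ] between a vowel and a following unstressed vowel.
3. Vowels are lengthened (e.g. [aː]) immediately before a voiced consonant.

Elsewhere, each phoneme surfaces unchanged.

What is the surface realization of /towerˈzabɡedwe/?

[toːweːrˈzaːbɡeːdwe]

/t/ (word-initial): rule 2 targets it, but not between a vowel and a following unstressed vowel → unchanged [t].
Rule 3 applies to /o/ (between /t/ and /w/: before a voiced consonant) → [oː].
/w/ (between /o/ and /e/): no rule targets it → [w].
Rule 3 applies to /e/ (between /w/ and /r/: before a voiced consonant) → [eː].
/r/ — between /e/ and /z/; rule 1 does not apply here → [r].
/z/ stays [z].
/a/ (between /z/ and /b/) occurs before a voiced consonant → [aː] by rule 3.
/b/ (between /a/ and /ɡ/): no rule targets it → [b].
/ɡ/ (between /b/ and /e/): no rule targets it → [ɡ].
/e/ meets the environment for rule 3 (before a voiced consonant) → [eː].
/d/ (between /e/ and /w/): rule 2 targets it, but not between a vowel and a following unstressed vowel → unchanged [d].
/w/ — not in any rule's target class → [w].
/e/ (word-final): rule 3 targets it, but not before a voiced consonant → unchanged [e].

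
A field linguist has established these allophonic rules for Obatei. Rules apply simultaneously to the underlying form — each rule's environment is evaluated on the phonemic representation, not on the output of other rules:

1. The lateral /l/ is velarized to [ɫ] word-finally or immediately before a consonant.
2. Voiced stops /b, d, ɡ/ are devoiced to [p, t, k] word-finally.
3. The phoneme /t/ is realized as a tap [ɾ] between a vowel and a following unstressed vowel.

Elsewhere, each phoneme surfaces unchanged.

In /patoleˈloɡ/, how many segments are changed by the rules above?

2

Segments that undergo a rule: /t/ → [ɾ] (rule 3); /ɡ/ → [k] (rule 2).
All other segments surface unchanged.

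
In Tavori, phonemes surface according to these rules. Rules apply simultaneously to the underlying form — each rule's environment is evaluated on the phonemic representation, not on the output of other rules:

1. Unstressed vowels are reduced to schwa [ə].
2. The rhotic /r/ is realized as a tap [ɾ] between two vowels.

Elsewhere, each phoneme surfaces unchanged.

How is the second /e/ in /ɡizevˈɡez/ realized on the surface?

/e/ (between /ɡ/ and /z/) fails the environment for rule 1, so it stays [e].

[e]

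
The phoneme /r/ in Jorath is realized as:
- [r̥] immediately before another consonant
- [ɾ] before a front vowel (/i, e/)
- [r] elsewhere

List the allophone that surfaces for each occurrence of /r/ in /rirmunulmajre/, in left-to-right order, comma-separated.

Occurrence 1 (position 1): before a front vowel (/i, e/) → [ɾ].
Occurrence 2 (position 3): immediately before another consonant → [r̥].
Occurrence 3 (position 12): before a front vowel (/i, e/) → [ɾ].

[ɾ], [r̥], [ɾ]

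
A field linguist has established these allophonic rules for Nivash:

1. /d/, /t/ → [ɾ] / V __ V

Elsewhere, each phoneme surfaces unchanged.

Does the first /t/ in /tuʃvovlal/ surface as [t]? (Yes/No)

/t/ — word-initial; rule 1 does not apply here → [t].
The actual realization is [t], which matches [t].

Yes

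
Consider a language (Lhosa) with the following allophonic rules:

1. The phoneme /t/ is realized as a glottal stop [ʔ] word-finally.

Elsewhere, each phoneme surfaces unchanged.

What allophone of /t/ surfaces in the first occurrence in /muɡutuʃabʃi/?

/t/ (between /u/ and /u/) is in the target of rule 1 but the environment (word-finally) is not met → [t].

[t]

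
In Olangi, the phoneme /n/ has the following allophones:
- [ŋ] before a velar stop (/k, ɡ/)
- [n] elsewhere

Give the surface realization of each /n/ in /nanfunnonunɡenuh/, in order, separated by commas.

[n], [n], [n], [n], [n], [ŋ], [n]

Occurrence 1 (position 1): no conditioning environment matches → elsewhere allophone [n].
Occurrence 2 (position 3): no conditioning environment matches → elsewhere allophone [n].
Occurrence 3 (position 6): no conditioning environment matches → elsewhere allophone [n].
Occurrence 4 (position 7): no conditioning environment matches → elsewhere allophone [n].
Occurrence 5 (position 9): no conditioning environment matches → elsewhere allophone [n].
Occurrence 6 (position 11): before a velar stop → [ŋ].
Occurrence 7 (position 14): no conditioning environment matches → elsewhere allophone [n].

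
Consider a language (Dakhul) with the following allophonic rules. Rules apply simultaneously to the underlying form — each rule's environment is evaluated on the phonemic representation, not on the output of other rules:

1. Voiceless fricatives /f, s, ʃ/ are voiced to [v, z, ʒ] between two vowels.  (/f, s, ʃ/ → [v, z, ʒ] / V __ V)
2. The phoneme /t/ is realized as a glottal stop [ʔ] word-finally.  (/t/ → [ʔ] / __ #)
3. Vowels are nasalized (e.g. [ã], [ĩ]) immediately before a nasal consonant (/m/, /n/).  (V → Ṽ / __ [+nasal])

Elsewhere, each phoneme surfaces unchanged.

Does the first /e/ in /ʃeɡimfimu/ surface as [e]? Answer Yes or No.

/e/ — between /ʃ/ and /ɡ/; rule 3 does not apply here → [e].
The actual realization is [e], which matches [e].

Yes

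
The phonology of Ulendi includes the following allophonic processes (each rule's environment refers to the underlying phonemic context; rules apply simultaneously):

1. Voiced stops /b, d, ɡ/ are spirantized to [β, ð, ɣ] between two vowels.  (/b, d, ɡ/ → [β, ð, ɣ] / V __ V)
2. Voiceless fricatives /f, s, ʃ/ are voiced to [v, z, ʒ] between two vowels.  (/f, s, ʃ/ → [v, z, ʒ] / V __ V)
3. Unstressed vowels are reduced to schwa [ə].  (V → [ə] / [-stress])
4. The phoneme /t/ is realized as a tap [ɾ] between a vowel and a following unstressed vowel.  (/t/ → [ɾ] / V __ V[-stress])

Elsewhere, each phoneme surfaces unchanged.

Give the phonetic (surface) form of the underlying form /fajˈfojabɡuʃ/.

[fəjˈfojəbɡəʃ]

/f/ (word-initial) fails the environment for rule 2, so it stays [f].
/a/ (between /f/ and /j/) occurs in an unstressed syllable → [ə] by rule 3.
/j/ — not in any rule's target class → [j].
/f/ (between /j/ and /o/): rule 2 targets it, but not between two vowels → unchanged [f].
/o/ (between /f/ and /j/): rule 3 targets it, but not in an unstressed syllable → unchanged [o].
/j/ stays [j].
/a/ (between /j/ and /b/): in an unstressed syllable, so rule 3 applies → [ə].
/b/ — between /a/ and /ɡ/; rule 1 does not apply here → [b].
/ɡ/ (between /b/ and /u/): rule 1 targets it, but not between two vowels → unchanged [ɡ].
/u/ — between /ɡ/ and /ʃ/, in an unstressed syllable — surfaces as [ə] (rule 3).
/ʃ/ (word-final) is in the target of rule 2 but the environment (between two vowels) is not met → [ʃ].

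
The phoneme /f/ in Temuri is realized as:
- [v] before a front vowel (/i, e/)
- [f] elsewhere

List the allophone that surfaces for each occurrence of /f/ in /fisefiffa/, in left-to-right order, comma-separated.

Occurrence 1 (position 1): before a front vowel (/i, e/) → [v].
Occurrence 2 (position 5): before a front vowel (/i, e/) → [v].
Occurrence 3 (position 7): no conditioning environment matches → elsewhere allophone [f].
Occurrence 4 (position 8): no conditioning environment matches → elsewhere allophone [f].

[v], [v], [f], [f]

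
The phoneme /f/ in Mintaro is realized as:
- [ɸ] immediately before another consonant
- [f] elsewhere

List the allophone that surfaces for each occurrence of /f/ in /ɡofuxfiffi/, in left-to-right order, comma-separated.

Occurrence 1 (position 3): no conditioning environment matches → elsewhere allophone [f].
Occurrence 2 (position 6): no conditioning environment matches → elsewhere allophone [f].
Occurrence 3 (position 8): immediately before another consonant → [ɸ].
Occurrence 4 (position 9): no conditioning environment matches → elsewhere allophone [f].

[f], [f], [ɸ], [f]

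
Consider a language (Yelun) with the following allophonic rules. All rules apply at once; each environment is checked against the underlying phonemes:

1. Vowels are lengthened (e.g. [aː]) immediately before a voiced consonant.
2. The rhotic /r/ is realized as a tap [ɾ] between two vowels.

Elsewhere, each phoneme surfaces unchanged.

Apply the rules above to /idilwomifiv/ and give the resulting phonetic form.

[iːdiːlwoːmifiːv]

/i/ (word-initial): before a voiced consonant, so rule 1 applies → [iː].
/i/ meets the environment for rule 1 (before a voiced consonant) → [iː].
Rule 1 applies to /o/ (between /w/ and /m/: before a voiced consonant) → [oː].
/i/ (between /m/ and /f/): rule 1 targets it, but not before a voiced consonant → unchanged [i].
/i/ meets the environment for rule 1 (before a voiced consonant) → [iː].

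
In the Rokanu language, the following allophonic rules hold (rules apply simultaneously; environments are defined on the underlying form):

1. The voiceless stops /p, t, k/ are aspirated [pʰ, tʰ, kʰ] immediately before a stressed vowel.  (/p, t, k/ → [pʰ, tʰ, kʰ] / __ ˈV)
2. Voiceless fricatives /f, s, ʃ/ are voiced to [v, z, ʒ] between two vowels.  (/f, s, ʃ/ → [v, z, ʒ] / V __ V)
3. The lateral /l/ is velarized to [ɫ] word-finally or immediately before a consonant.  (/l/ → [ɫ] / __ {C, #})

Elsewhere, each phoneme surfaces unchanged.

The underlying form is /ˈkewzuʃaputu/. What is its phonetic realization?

/k/ (word-initial) occurs immediately before a stressed vowel → [kʰ] by rule 1.
/e/ (between /k/ and /w/) is unaffected → [e].
/w/ stays [w].
/z/ stays [z].
/u/ — not in any rule's target class → [u].
Rule 2 applies to /ʃ/ (between /u/ and /a/: between two vowels) → [ʒ].
/a/ (between /ʃ/ and /p/) is unaffected → [a].
/p/ (between /a/ and /u/) fails the environment for rule 1, so it stays [p].
/u/ stays [u].
/t/ (between /u/ and /u/) is in the target of rule 1 but the environment (immediately before a stressed vowel) is not met → [t].
/u/ (word-final) is unaffected → [u].

[ˈkʰewzuʒaputu]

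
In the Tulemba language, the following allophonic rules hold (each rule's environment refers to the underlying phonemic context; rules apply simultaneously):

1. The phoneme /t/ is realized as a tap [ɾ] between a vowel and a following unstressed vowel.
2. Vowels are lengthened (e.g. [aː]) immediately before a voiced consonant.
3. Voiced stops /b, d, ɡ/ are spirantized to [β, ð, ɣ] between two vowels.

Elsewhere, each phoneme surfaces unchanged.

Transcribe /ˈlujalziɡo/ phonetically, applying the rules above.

/l/ — not in any rule's target class → [l].
/u/ (between /l/ and /j/): before a voiced consonant, so rule 2 applies → [uː].
/j/ (between /u/ and /a/) is unaffected → [j].
/a/ (between /j/ and /l/) occurs before a voiced consonant → [aː] by rule 2.
/l/ — not in any rule's target class → [l].
/z/ stays [z].
/i/ (between /z/ and /ɡ/) occurs before a voiced consonant → [iː] by rule 2.
/ɡ/ — between /i/ and /o/, between two vowels — surfaces as [ɣ] (rule 3).
/o/ — word-final; rule 2 does not apply here → [o].

[ˈluːjaːlziːɣo]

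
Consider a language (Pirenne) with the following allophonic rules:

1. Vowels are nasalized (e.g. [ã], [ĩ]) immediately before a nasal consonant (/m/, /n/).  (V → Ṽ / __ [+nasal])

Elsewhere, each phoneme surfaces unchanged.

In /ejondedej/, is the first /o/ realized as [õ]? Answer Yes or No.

Yes

/o/ (between /j/ and /n/) occurs before a nasal consonant → [õ] by rule 1.
The actual realization is [õ], which matches [õ].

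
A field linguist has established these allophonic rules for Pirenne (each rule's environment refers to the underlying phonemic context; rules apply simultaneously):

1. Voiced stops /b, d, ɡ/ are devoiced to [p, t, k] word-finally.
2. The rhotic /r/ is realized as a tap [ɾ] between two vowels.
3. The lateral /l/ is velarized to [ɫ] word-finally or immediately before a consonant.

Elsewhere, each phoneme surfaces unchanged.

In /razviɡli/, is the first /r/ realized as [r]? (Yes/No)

/r/ — word-initial; rule 2 does not apply here → [r].
The actual realization is [r], which matches [r].

Yes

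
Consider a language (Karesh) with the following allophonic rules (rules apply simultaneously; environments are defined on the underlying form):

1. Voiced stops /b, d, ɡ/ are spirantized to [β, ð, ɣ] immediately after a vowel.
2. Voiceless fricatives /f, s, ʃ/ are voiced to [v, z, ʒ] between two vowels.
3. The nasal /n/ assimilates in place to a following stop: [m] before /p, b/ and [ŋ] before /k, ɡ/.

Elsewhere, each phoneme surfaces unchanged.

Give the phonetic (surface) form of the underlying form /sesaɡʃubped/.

[sezaɣʃuβpeð]

/s/ — word-initial; rule 2 does not apply here → [s].
/e/ (between /s/ and /s/): no rule targets it → [e].
/s/ (between /e/ and /a/): between two vowels, so rule 2 applies → [z].
/a/ — not in any rule's target class → [a].
/ɡ/ — between /a/ and /ʃ/, immediately after a vowel — surfaces as [ɣ] (rule 1).
/ʃ/ (between /ɡ/ and /u/) is in the target of rule 2 but the environment (between two vowels) is not met → [ʃ].
/u/ — not in any rule's target class → [u].
Rule 1 applies to /b/ (between /u/ and /p/: immediately after a vowel) → [β].
/p/ (between /b/ and /e/): no rule targets it → [p].
/e/ (between /p/ and /d/): no rule targets it → [e].
/d/ — word-final, immediately after a vowel — surfaces as [ð] (rule 1).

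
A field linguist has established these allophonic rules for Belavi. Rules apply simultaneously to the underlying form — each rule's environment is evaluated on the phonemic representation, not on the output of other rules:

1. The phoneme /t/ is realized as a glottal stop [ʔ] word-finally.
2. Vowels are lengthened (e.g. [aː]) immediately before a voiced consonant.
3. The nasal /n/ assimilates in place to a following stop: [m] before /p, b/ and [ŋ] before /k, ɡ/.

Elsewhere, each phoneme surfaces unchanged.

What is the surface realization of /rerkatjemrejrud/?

/r/ (word-initial) is unaffected → [r].
/e/ — between /r/ and /r/, before a voiced consonant — surfaces as [eː] (rule 2).
/r/ (between /e/ and /k/) is unaffected → [r].
/k/ — not in any rule's target class → [k].
/a/ (between /k/ and /t/) is in the target of rule 2 but the environment (before a voiced consonant) is not met → [a].
/t/ (between /a/ and /j/) fails the environment for rule 1, so it stays [t].
/j/ — not in any rule's target class → [j].
/e/ — between /j/ and /m/, before a voiced consonant — surfaces as [eː] (rule 2).
/m/ (between /e/ and /r/): no rule targets it → [m].
/r/ (between /m/ and /e/): no rule targets it → [r].
/e/ — between /r/ and /j/, before a voiced consonant — surfaces as [eː] (rule 2).
/j/ stays [j].
/r/ — not in any rule's target class → [r].
Rule 2 applies to /u/ (between /r/ and /d/: before a voiced consonant) → [uː].
/d/ (word-final): no rule targets it → [d].

[reːrkatjeːmreːjruːd]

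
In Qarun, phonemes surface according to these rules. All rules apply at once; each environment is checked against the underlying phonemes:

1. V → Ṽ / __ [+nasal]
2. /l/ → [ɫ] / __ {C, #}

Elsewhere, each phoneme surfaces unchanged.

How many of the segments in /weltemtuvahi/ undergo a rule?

2

Segments that undergo a rule: /l/ → [ɫ] (rule 2); /e/ → [ẽ] (rule 1).
All other segments surface unchanged.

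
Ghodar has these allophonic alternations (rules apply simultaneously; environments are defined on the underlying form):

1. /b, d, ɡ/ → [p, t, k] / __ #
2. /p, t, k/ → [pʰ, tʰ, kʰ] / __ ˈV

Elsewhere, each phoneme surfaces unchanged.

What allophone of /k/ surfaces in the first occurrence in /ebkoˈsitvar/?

[k]

/k/ (between /b/ and /o/) fails the environment for rule 2, so it stays [k].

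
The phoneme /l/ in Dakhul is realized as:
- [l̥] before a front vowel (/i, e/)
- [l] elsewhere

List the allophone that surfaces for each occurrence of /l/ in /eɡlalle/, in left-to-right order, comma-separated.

[l], [l], [l̥]

Occurrence 1 (position 3): no conditioning environment matches → elsewhere allophone [l].
Occurrence 2 (position 5): no conditioning environment matches → elsewhere allophone [l].
Occurrence 3 (position 6): before a front vowel (/i, e/) → [l̥].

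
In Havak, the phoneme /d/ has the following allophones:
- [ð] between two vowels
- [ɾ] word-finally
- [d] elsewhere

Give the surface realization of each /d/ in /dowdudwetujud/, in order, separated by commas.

Occurrence 1 (position 1): no conditioning environment matches → elsewhere allophone [d].
Occurrence 2 (position 4): no conditioning environment matches → elsewhere allophone [d].
Occurrence 3 (position 6): no conditioning environment matches → elsewhere allophone [d].
Occurrence 4 (position 13): word-finally → [ɾ].

[d], [d], [d], [ɾ]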